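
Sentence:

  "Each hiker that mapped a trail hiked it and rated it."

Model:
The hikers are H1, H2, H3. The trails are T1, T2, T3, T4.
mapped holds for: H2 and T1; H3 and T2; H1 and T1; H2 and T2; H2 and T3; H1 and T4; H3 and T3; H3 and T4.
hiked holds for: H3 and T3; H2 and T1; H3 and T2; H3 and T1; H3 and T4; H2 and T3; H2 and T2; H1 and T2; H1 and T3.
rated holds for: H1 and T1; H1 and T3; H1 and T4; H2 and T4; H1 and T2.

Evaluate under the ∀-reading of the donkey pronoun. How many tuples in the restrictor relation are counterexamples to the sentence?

"it" takes "a trail" as antecedent — a donkey pronoun bound across the clause boundary.
Strong reading: for every (h,t) with mapped(h,t), hiked(h,t) ∧ rated(h,t).
Restrictor pairs: (H1,T1) ✗  (H1,T4) ✗  (H2,T1) ✗  (H2,T2) ✗  (H2,T3) ✗  (H3,T2) ✗  (H3,T3) ✗  (H3,T4) ✗
Counterexamples (restrictor pairs failing the scope): 8.

8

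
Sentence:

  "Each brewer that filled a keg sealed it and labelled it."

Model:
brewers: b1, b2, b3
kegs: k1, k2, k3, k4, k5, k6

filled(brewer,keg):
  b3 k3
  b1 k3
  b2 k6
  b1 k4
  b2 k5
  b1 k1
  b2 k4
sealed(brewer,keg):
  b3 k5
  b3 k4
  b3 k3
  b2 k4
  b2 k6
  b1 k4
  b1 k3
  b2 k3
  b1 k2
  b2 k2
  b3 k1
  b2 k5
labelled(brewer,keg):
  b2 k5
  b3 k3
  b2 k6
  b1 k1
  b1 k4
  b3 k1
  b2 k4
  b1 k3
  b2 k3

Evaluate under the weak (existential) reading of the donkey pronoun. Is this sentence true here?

"it" takes "a keg" as antecedent — a donkey pronoun bound across the clause boundary.
Weak reading: every brewer b with some filled-keg has at least one filled-keg k such that sealed(b,k) ∧ labelled(b,k).
Per brewer: b1:✓  b2:✓  b3:✓
Every brewer in the restrictor has a witness.

True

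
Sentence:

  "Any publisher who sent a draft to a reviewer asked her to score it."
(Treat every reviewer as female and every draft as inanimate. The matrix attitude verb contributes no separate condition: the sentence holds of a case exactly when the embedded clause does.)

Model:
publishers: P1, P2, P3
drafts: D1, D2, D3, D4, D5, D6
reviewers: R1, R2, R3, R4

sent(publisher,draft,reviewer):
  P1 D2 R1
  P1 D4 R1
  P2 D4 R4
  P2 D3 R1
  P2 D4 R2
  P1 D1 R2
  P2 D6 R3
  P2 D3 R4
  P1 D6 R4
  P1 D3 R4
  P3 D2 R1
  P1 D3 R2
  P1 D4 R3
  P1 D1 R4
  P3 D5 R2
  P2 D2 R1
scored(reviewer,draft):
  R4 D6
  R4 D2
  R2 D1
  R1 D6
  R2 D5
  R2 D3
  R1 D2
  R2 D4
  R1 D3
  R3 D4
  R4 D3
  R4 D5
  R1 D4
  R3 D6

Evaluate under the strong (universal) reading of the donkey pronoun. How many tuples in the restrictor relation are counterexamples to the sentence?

2

"her" takes "a reviewer" as antecedent and "it" takes "a draft"; both are donkey pronouns co-varying with the restrictor.
Strong reading: for every (p,d,r) with sent(p,d,r), scored(r,d).
Restrictor triples: (P1,D1,R2)→scored(R2,D1) ✓  (P1,D1,R4)→scored(R4,D1) ✗  (P1,D2,R1)→scored(R1,D2) ✓  (P1,D3,R2)→scored(R2,D3) ✓  (P1,D3,R4)→scored(R4,D3) ✓  (P1,D4,R1)→scored(R1,D4) ✓  (P1,D4,R3)→scored(R3,D4) ✓  (P1,D6,R4)→scored(R4,D6) ✓  (P2,D2,R1)→scored(R1,D2) ✓  (P2,D3,R1)→scored(R1,D3) ✓  (P2,D3,R4)→scored(R4,D3) ✓  (P2,D4,R2)→scored(R2,D4) ✓  (P2,D4,R4)→scored(R4,D4) ✗  (P2,D6,R3)→scored(R3,D6) ✓  (P3,D2,R1)→scored(R1,D2) ✓  (P3,D5,R2)→scored(R2,D5) ✓
Counterexamples (restrictor triples failing the scope): 2.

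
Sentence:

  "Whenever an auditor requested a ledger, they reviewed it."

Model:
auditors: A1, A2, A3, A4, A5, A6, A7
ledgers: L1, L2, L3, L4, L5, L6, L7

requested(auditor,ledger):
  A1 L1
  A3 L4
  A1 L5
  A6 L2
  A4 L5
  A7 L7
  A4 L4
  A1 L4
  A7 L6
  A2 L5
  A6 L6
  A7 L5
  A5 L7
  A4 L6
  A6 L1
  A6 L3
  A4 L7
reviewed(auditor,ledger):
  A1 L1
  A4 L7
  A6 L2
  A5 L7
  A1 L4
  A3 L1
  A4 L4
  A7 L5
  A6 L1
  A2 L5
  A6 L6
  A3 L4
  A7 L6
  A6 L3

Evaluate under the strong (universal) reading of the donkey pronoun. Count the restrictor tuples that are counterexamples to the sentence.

"it" takes "a ledger" as antecedent — a donkey pronoun bound across the clause boundary.
Strong reading: for every (a,l) with requested(a,l), reviewed(a,l).
Restrictor pairs: (A1,L1) ✓  (A1,L4) ✓  (A1,L5) ✗  (A2,L5) ✓  (A3,L4) ✓  (A4,L4) ✓  (A4,L5) ✗  (A4,L6) ✗  (A4,L7) ✓  (A5,L7) ✓  (A6,L1) ✓  (A6,L2) ✓  (A6,L3) ✓  (A6,L6) ✓  (A7,L5) ✓  (A7,L6) ✓  (A7,L7) ✗
Counterexamples (restrictor pairs failing the scope): 4.

4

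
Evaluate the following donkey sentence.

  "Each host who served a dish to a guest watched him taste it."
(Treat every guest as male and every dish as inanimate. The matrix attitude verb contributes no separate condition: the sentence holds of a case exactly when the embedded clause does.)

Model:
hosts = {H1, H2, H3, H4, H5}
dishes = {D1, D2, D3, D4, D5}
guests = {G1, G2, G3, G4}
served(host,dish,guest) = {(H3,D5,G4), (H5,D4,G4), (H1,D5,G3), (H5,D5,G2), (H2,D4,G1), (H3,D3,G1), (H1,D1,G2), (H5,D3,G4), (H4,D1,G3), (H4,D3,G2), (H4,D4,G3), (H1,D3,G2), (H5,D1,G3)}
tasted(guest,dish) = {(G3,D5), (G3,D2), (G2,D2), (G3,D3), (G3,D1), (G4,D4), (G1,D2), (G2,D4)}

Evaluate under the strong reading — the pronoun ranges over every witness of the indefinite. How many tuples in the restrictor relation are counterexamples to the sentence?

9

"him" takes "a guest" as antecedent and "it" takes "a dish"; both are donkey pronouns co-varying with the restrictor.
Strong reading: for every (h,d,g) with served(h,d,g), tasted(g,d).
Restrictor triples: (H1,D1,G2)→tasted(G2,D1) ✗  (H1,D3,G2)→tasted(G2,D3) ✗  (H1,D5,G3)→tasted(G3,D5) ✓  (H2,D4,G1)→tasted(G1,D4) ✗  (H3,D3,G1)→tasted(G1,D3) ✗  (H3,D5,G4)→tasted(G4,D5) ✗  (H4,D1,G3)→tasted(G3,D1) ✓  (H4,D3,G2)→tasted(G2,D3) ✗  (H4,D4,G3)→tasted(G3,D4) ✗  (H5,D1,G3)→tasted(G3,D1) ✓  (H5,D3,G4)→tasted(G4,D3) ✗  (H5,D4,G4)→tasted(G4,D4) ✓  (H5,D5,G2)→tasted(G2,D5) ✗
Counterexamples (restrictor triples failing the scope): 9.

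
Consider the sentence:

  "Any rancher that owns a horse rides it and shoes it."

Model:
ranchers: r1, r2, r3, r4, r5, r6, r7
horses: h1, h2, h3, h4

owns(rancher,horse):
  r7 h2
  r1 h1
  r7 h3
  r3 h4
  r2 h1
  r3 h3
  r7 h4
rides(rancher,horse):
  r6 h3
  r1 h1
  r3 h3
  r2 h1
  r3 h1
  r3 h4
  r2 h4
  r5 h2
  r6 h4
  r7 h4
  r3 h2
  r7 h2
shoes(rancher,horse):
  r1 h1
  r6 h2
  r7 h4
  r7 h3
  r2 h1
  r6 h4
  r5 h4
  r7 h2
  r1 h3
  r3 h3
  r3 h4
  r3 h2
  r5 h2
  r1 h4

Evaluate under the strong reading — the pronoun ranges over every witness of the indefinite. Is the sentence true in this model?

"it" takes "a horse" as antecedent — a donkey pronoun bound across the clause boundary.
Strong reading: for every (r,h) with owns(r,h), rides(r,h) ∧ shoes(r,h).
Restrictor pairs: (r1,h1) ✓  (r2,h1) ✓  (r3,h3) ✓  (r3,h4) ✓  (r7,h2) ✓  (r7,h3) ✗  (r7,h4) ✓
Counterexample: (r7,h3) is in owns but fails the scope.

False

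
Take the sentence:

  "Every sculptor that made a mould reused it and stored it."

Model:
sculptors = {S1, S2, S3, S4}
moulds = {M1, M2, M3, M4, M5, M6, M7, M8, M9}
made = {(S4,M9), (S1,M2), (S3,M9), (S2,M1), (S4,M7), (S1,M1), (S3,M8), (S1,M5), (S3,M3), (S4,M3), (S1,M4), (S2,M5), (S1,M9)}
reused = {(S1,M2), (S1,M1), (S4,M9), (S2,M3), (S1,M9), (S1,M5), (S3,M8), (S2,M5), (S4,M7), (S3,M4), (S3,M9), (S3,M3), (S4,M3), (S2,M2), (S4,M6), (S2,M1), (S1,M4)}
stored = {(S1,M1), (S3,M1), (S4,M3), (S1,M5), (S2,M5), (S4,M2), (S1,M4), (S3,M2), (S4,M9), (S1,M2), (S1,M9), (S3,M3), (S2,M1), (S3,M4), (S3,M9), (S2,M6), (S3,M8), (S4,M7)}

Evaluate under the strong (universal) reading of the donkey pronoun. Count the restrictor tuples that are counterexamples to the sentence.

0

"it" takes "a mould" as antecedent — a donkey pronoun bound across the clause boundary.
Strong reading: for every (s,m) with made(s,m), reused(s,m) ∧ stored(s,m).
Restrictor pairs: (S1,M1) ✓  (S1,M2) ✓  (S1,M4) ✓  (S1,M5) ✓  (S1,M9) ✓  (S2,M1) ✓  (S2,M5) ✓  (S3,M3) ✓  (S3,M8) ✓  (S3,M9) ✓  (S4,M3) ✓  (S4,M7) ✓  (S4,M9) ✓
Counterexamples (restrictor pairs failing the scope): 0.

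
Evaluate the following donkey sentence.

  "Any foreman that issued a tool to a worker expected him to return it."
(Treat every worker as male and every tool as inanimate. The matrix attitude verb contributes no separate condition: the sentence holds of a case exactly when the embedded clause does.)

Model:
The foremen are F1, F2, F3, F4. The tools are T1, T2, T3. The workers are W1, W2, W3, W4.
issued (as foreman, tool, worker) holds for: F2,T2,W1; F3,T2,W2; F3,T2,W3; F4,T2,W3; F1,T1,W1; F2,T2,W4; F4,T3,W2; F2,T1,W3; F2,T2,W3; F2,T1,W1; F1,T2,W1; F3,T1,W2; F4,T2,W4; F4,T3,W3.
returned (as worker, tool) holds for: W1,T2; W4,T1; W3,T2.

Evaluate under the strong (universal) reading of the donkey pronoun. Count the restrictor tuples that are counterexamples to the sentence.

9

"him" takes "a worker" as antecedent and "it" takes "a tool"; both are donkey pronouns co-varying with the restrictor.
Strong reading: for every (f,t,w) with issued(f,t,w), returned(w,t).
Restrictor triples: (F1,T1,W1)→returned(W1,T1) ✗  (F1,T2,W1)→returned(W1,T2) ✓  (F2,T1,W1)→returned(W1,T1) ✗  (F2,T1,W3)→returned(W3,T1) ✗  (F2,T2,W1)→returned(W1,T2) ✓  (F2,T2,W3)→returned(W3,T2) ✓  (F2,T2,W4)→returned(W4,T2) ✗  (F3,T1,W2)→returned(W2,T1) ✗  (F3,T2,W2)→returned(W2,T2) ✗  (F3,T2,W3)→returned(W3,T2) ✓  (F4,T2,W3)→returned(W3,T2) ✓  (F4,T2,W4)→returned(W4,T2) ✗  (F4,T3,W2)→returned(W2,T3) ✗  (F4,T3,W3)→returned(W3,T3) ✗
Counterexamples (restrictor triples failing the scope): 9.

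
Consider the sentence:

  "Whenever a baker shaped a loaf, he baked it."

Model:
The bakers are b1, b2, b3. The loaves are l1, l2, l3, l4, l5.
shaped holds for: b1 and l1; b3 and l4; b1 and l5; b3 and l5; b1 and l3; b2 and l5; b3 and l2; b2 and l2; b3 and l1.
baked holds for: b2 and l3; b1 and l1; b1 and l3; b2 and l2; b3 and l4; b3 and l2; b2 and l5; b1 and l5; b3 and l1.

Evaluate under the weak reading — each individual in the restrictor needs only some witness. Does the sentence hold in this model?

True

"it" takes "a loaf" as antecedent — a donkey pronoun bound across the clause boundary.
Weak reading: every baker b with some shaped-loaf has at least one shaped-loaf l such that baked(b,l).
Per baker: b1:✓  b2:✓  b3:✓
Every baker in the restrictor has a witness.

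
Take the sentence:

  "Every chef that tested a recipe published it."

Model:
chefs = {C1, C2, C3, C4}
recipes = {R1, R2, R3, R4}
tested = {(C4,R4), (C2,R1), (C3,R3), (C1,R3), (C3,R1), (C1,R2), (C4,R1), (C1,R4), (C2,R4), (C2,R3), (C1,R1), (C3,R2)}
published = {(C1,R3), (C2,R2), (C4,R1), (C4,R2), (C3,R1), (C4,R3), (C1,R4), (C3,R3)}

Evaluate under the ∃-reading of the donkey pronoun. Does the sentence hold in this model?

False

"it" takes "a recipe" as antecedent — a donkey pronoun bound across the clause boundary.
Weak reading: every chef c with some tested-recipe has at least one tested-recipe r such that published(c,r).
Per chef: C1:✓  C2:✗  C3:✓  C4:✓
C2 has no witness among its tested-recipes.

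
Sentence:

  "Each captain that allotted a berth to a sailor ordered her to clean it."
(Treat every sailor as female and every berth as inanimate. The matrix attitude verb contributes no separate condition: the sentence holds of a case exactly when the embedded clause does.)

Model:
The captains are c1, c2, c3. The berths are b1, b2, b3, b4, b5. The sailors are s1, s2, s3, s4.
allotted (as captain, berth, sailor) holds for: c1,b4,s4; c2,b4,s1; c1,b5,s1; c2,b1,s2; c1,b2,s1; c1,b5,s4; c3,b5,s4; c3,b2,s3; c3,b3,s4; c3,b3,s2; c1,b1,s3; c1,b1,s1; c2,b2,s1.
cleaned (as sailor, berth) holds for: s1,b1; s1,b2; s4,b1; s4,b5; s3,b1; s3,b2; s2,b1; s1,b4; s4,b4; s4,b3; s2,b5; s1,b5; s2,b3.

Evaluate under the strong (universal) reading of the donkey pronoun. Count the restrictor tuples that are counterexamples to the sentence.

"her" takes "a sailor" as antecedent and "it" takes "a berth"; both are donkey pronouns co-varying with the restrictor.
Strong reading: for every (c,b,s) with allotted(c,b,s), cleaned(s,b).
Restrictor triples: (c1,b1,s1)→cleaned(s1,b1) ✓  (c1,b1,s3)→cleaned(s3,b1) ✓  (c1,b2,s1)→cleaned(s1,b2) ✓  (c1,b4,s4)→cleaned(s4,b4) ✓  (c1,b5,s1)→cleaned(s1,b5) ✓  (c1,b5,s4)→cleaned(s4,b5) ✓  (c2,b1,s2)→cleaned(s2,b1) ✓  (c2,b2,s1)→cleaned(s1,b2) ✓  (c2,b4,s1)→cleaned(s1,b4) ✓  (c3,b2,s3)→cleaned(s3,b2) ✓  (c3,b3,s2)→cleaned(s2,b3) ✓  (c3,b3,s4)→cleaned(s4,b3) ✓  (c3,b5,s4)→cleaned(s4,b5) ✓
Counterexamples (restrictor triples failing the scope): 0.

0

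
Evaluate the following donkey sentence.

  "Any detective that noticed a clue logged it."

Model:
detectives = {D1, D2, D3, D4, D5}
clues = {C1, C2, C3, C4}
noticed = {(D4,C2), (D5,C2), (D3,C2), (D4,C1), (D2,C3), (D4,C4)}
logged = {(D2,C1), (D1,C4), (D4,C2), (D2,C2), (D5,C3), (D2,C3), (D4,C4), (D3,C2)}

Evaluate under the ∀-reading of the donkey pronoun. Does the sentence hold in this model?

"it" takes "a clue" as antecedent — a donkey pronoun bound across the clause boundary.
Strong reading: for every (d,c) with noticed(d,c), logged(d,c).
Restrictor pairs: (D2,C3) ✓  (D3,C2) ✓  (D4,C1) ✗  (D4,C2) ✓  (D4,C4) ✓  (D5,C2) ✗
Counterexample: (D4,C1) is in noticed but fails the scope.

False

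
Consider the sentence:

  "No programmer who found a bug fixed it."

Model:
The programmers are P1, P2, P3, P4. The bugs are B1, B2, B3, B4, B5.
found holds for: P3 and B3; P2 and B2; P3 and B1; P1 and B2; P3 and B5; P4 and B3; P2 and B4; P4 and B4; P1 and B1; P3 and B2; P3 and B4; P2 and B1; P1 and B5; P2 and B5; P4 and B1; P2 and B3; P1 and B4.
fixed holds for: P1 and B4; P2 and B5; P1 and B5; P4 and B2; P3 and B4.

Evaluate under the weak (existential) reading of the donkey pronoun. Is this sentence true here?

"it" takes "a bug" as antecedent — a donkey pronoun bound across the clause boundary.
Truth condition: for no (p,b) with found(p,b) does fixed(p,b) hold.
Restrictor pairs — does the scope hold? (P1,B1):fails  (P1,B2):fails  (P1,B4):holds  (P1,B5):holds  (P2,B1):fails  (P2,B2):fails  (P2,B3):fails  (P2,B4):fails  (P2,B5):holds  (P3,B1):fails  (P3,B2):fails  (P3,B3):fails  (P3,B4):holds  (P3,B5):fails  (P4,B1):fails  (P4,B3):fails  (P4,B4):fails
Scope holds for 4 pair(s), so the sentence is false.

False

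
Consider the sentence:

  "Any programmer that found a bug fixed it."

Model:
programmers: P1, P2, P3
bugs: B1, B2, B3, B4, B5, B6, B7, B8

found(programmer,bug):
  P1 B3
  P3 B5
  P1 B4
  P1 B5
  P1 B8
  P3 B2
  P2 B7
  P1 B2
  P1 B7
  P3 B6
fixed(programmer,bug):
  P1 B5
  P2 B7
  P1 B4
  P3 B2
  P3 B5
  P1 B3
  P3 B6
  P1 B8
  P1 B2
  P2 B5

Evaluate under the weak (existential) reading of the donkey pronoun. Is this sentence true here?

"it" takes "a bug" as antecedent — a donkey pronoun bound across the clause boundary.
Weak reading: every programmer p with some found-bug has at least one found-bug b such that fixed(p,b).
Per programmer: P1:✓  P2:✓  P3:✓
Every programmer in the restrictor has a witness.

True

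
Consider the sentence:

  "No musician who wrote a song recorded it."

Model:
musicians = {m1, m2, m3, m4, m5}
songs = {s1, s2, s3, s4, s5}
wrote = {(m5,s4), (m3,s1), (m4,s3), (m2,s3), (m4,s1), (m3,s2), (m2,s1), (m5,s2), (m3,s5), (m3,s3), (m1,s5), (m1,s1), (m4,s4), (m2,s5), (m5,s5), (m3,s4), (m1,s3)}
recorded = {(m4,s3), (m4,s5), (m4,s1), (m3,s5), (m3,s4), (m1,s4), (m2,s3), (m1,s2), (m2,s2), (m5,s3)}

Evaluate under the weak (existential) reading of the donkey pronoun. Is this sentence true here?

False

"it" takes "a song" as antecedent — a donkey pronoun bound across the clause boundary.
Truth condition: for no (m,s) with wrote(m,s) does recorded(m,s) hold.
Restrictor pairs — does the scope hold? (m1,s1):fails  (m1,s3):fails  (m1,s5):fails  (m2,s1):fails  (m2,s3):holds  (m2,s5):fails  (m3,s1):fails  (m3,s2):fails  (m3,s3):fails  (m3,s4):holds  (m3,s5):holds  (m4,s1):holds  (m4,s3):holds  (m4,s4):fails  (m5,s2):fails  (m5,s4):fails  (m5,s5):fails
Scope holds for 5 pair(s), so the sentence is false.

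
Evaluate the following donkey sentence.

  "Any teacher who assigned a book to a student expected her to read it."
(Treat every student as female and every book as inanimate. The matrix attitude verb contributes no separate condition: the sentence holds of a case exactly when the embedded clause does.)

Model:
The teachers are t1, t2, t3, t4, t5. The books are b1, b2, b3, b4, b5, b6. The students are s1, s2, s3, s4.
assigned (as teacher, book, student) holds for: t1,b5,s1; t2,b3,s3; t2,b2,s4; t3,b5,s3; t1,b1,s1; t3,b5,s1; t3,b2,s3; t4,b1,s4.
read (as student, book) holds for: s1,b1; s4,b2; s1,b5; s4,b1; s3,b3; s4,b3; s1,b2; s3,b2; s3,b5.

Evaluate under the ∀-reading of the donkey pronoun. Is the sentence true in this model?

"her" takes "a student" as antecedent and "it" takes "a book"; both are donkey pronouns co-varying with the restrictor.
Strong reading: for every (t,b,s) with assigned(t,b,s), read(s,b).
Restrictor triples: (t1,b1,s1)→read(s1,b1) ✓  (t1,b5,s1)→read(s1,b5) ✓  (t2,b2,s4)→read(s4,b2) ✓  (t2,b3,s3)→read(s3,b3) ✓  (t3,b2,s3)→read(s3,b2) ✓  (t3,b5,s1)→read(s1,b5) ✓  (t3,b5,s3)→read(s3,b5) ✓  (t4,b1,s4)→read(s4,b1) ✓
Every restrictor triple satisfies the scope.

True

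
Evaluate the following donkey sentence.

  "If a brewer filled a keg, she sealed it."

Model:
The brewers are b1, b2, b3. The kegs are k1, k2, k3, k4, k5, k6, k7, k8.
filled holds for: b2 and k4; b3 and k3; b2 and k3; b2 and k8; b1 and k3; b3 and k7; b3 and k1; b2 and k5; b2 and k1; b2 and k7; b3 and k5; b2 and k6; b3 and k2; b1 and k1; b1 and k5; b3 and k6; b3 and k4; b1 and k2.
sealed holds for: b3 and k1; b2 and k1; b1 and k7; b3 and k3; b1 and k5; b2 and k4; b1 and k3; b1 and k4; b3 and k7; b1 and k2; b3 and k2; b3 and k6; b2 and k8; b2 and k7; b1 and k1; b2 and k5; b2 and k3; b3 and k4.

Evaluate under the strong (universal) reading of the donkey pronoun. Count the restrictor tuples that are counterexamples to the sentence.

2

"it" takes "a keg" as antecedent — a donkey pronoun bound across the clause boundary.
Strong reading: for every (b,k) with filled(b,k), sealed(b,k).
Restrictor pairs: (b1,k1) ✓  (b1,k2) ✓  (b1,k3) ✓  (b1,k5) ✓  (b2,k1) ✓  (b2,k3) ✓  (b2,k4) ✓  (b2,k5) ✓  (b2,k6) ✗  (b2,k7) ✓  (b2,k8) ✓  (b3,k1) ✓  (b3,k2) ✓  (b3,k3) ✓  (b3,k4) ✓  (b3,k5) ✗  (b3,k6) ✓  (b3,k7) ✓
Counterexamples (restrictor pairs failing the scope): 2.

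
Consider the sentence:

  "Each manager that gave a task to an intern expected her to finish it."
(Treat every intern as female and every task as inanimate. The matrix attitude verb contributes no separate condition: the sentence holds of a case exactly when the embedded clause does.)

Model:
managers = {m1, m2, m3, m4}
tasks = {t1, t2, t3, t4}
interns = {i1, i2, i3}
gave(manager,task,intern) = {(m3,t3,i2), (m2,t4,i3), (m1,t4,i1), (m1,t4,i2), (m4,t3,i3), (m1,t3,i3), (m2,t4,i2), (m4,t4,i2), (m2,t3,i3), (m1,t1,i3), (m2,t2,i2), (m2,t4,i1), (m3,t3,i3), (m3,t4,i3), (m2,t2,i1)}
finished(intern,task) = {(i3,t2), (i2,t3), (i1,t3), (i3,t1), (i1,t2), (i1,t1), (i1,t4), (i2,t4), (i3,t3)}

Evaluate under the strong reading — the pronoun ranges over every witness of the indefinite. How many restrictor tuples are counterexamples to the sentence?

"her" takes "an intern" as antecedent and "it" takes "a task"; both are donkey pronouns co-varying with the restrictor.
Strong reading: for every (m,t,i) with gave(m,t,i), finished(i,t).
Restrictor triples: (m1,t1,i3)→finished(i3,t1) ✓  (m1,t3,i3)→finished(i3,t3) ✓  (m1,t4,i1)→finished(i1,t4) ✓  (m1,t4,i2)→finished(i2,t4) ✓  (m2,t2,i1)→finished(i1,t2) ✓  (m2,t2,i2)→finished(i2,t2) ✗  (m2,t3,i3)→finished(i3,t3) ✓  (m2,t4,i1)→finished(i1,t4) ✓  (m2,t4,i2)→finished(i2,t4) ✓  (m2,t4,i3)→finished(i3,t4) ✗  (m3,t3,i2)→finished(i2,t3) ✓  (m3,t3,i3)→finished(i3,t3) ✓  (m3,t4,i3)→finished(i3,t4) ✗  (m4,t3,i3)→finished(i3,t3) ✓  (m4,t4,i2)→finished(i2,t4) ✓
Counterexamples (restrictor triples failing the scope): 3.

3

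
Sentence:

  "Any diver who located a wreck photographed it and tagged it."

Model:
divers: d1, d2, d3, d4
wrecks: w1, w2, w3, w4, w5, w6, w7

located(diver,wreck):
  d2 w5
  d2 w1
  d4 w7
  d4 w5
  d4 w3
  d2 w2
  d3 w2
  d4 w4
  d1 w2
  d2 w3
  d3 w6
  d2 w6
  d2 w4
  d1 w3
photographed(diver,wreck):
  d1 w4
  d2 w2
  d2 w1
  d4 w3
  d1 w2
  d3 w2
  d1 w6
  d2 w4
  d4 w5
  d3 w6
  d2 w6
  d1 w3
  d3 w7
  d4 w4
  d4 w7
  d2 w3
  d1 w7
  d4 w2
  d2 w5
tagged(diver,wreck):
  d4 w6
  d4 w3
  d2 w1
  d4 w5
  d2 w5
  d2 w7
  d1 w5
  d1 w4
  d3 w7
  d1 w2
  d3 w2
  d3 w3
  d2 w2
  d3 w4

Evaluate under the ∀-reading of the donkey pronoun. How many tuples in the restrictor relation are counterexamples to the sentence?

7

"it" takes "a wreck" as antecedent — a donkey pronoun bound across the clause boundary.
Strong reading: for every (d,w) with located(d,w), photographed(d,w) ∧ tagged(d,w).
Restrictor pairs: (d1,w2) ✓  (d1,w3) ✗  (d2,w1) ✓  (d2,w2) ✓  (d2,w3) ✗  (d2,w4) ✗  (d2,w5) ✓  (d2,w6) ✗  (d3,w2) ✓  (d3,w6) ✗  (d4,w3) ✓  (d4,w4) ✗  (d4,w5) ✓  (d4,w7) ✗
Counterexamples (restrictor pairs failing the scope): 7.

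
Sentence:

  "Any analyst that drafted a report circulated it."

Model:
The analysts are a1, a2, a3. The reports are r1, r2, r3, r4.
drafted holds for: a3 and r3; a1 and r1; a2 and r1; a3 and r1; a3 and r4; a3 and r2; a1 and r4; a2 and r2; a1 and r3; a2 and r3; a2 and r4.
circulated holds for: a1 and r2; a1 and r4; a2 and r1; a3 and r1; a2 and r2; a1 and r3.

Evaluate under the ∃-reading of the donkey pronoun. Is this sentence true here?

True

"it" takes "a report" as antecedent — a donkey pronoun bound across the clause boundary.
Weak reading: every analyst a with some drafted-report has at least one drafted-report r such that circulated(a,r).
Per analyst: a1:✓  a2:✓  a3:✓
Every analyst in the restrictor has a witness.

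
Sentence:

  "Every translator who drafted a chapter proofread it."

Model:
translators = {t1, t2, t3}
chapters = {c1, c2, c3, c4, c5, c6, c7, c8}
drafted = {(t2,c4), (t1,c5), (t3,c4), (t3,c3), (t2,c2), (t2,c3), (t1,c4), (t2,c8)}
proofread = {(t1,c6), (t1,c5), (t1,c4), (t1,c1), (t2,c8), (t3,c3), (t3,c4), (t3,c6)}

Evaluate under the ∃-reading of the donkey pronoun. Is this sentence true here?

True

"it" takes "a chapter" as antecedent — a donkey pronoun bound across the clause boundary.
Weak reading: every translator t with some drafted-chapter has at least one drafted-chapter c such that proofread(t,c).
Per translator: t1:✓  t2:✓  t3:✓
Every translator in the restrictor has a witness.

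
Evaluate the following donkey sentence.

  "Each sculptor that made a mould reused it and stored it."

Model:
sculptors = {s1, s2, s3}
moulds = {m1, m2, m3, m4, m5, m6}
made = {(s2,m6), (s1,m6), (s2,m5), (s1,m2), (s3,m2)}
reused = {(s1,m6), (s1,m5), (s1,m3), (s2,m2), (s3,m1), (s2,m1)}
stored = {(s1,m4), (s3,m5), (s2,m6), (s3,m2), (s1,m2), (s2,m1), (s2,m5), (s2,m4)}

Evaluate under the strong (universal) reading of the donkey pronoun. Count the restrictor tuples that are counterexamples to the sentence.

"it" takes "a mould" as antecedent — a donkey pronoun bound across the clause boundary.
Strong reading: for every (s,m) with made(s,m), reused(s,m) ∧ stored(s,m).
Restrictor pairs: (s1,m2) ✗  (s1,m6) ✗  (s2,m5) ✗  (s2,m6) ✗  (s3,m2) ✗
Counterexamples (restrictor pairs failing the scope): 5.

5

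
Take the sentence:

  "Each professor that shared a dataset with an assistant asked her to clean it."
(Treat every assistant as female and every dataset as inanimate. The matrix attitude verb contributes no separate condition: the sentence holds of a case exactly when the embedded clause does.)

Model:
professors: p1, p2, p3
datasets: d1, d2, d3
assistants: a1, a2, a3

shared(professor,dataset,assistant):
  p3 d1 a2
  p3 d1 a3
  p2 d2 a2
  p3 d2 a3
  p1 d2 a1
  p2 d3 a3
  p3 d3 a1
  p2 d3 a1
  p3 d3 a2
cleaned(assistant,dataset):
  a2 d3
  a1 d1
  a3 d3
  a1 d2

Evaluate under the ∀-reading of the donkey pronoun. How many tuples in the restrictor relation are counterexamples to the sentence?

"her" takes "an assistant" as antecedent and "it" takes "a dataset"; both are donkey pronouns co-varying with the restrictor.
Strong reading: for every (p,d,a) with shared(p,d,a), cleaned(a,d).
Restrictor triples: (p1,d2,a1)→cleaned(a1,d2) ✓  (p2,d2,a2)→cleaned(a2,d2) ✗  (p2,d3,a1)→cleaned(a1,d3) ✗  (p2,d3,a3)→cleaned(a3,d3) ✓  (p3,d1,a2)→cleaned(a2,d1) ✗  (p3,d1,a3)→cleaned(a3,d1) ✗  (p3,d2,a3)→cleaned(a3,d2) ✗  (p3,d3,a1)→cleaned(a1,d3) ✗  (p3,d3,a2)→cleaned(a2,d3) ✓
Counterexamples (restrictor triples failing the scope): 6.

6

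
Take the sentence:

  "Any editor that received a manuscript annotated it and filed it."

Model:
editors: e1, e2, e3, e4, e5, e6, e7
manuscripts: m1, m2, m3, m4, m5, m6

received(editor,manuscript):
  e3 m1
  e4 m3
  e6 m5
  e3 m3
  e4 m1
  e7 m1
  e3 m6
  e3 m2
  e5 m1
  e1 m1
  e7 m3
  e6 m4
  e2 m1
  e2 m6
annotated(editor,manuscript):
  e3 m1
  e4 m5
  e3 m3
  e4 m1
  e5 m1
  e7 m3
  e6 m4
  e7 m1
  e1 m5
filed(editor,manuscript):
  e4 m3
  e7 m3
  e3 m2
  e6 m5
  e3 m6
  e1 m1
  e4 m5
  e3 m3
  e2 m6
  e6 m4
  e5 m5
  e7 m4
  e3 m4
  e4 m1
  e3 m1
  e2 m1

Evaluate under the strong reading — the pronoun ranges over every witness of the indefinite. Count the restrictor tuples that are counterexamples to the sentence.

"it" takes "a manuscript" as antecedent — a donkey pronoun bound across the clause boundary.
Strong reading: for every (e,m) with received(e,m), annotated(e,m) ∧ filed(e,m).
Restrictor pairs: (e1,m1) ✗  (e2,m1) ✗  (e2,m6) ✗  (e3,m1) ✓  (e3,m2) ✗  (e3,m3) ✓  (e3,m6) ✗  (e4,m1) ✓  (e4,m3) ✗  (e5,m1) ✗  (e6,m4) ✓  (e6,m5) ✗  (e7,m1) ✗  (e7,m3) ✓
Counterexamples (restrictor pairs failing the scope): 9.

9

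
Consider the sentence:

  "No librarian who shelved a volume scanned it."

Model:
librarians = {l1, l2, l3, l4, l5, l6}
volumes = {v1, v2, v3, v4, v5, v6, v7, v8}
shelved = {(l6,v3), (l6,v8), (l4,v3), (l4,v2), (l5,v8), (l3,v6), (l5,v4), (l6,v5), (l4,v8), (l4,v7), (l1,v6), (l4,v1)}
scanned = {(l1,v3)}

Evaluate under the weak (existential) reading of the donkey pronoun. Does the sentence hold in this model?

True

"it" takes "a volume" as antecedent — a donkey pronoun bound across the clause boundary.
Truth condition: for no (l,v) with shelved(l,v) does scanned(l,v) hold.
Restrictor pairs — does the scope hold? (l1,v6):fails  (l3,v6):fails  (l4,v1):fails  (l4,v2):fails  (l4,v3):fails  (l4,v7):fails  (l4,v8):fails  (l5,v4):fails  (l5,v8):fails  (l6,v3):fails  (l6,v5):fails  (l6,v8):fails
Scope holds for no restrictor pair, so the sentence is true.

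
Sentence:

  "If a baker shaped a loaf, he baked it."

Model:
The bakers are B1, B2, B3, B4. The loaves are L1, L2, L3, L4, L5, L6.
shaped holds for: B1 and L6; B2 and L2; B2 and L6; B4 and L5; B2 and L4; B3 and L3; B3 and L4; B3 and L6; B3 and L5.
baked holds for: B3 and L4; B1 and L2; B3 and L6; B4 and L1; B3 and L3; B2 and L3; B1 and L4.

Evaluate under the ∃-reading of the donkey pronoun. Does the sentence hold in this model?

"it" takes "a loaf" as antecedent — a donkey pronoun bound across the clause boundary.
Weak reading: every baker b with some shaped-loaf has at least one shaped-loaf l such that baked(b,l).
Per baker: B1:✗  B2:✗  B3:✓  B4:✗
B1 has no witness among its shaped-loaves.

False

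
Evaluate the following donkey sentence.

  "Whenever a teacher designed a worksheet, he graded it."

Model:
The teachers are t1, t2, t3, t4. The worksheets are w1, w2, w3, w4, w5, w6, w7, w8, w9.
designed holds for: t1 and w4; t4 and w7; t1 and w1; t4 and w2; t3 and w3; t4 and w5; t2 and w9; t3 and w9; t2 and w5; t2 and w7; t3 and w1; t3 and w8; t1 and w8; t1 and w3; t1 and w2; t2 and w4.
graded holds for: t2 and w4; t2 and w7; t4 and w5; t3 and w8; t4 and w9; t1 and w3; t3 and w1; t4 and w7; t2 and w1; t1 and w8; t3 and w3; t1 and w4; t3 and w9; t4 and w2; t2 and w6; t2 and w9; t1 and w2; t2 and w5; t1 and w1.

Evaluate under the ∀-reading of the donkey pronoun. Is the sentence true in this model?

True

"it" takes "a worksheet" as antecedent — a donkey pronoun bound across the clause boundary.
Strong reading: for every (t,w) with designed(t,w), graded(t,w).
Restrictor pairs: (t1,w1) ✓  (t1,w2) ✓  (t1,w3) ✓  (t1,w4) ✓  (t1,w8) ✓  (t2,w4) ✓  (t2,w5) ✓  (t2,w7) ✓  (t2,w9) ✓  (t3,w1) ✓  (t3,w3) ✓  (t3,w8) ✓  (t3,w9) ✓  (t4,w2) ✓  (t4,w5) ✓  (t4,w7) ✓
Every restrictor pair satisfies the scope.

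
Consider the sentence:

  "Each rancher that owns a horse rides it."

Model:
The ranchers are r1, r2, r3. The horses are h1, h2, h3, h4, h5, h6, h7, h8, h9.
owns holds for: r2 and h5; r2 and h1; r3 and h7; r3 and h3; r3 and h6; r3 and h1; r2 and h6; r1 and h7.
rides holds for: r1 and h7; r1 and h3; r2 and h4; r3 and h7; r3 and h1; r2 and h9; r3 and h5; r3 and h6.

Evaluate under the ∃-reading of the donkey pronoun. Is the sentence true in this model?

False

"it" takes "a horse" as antecedent — a donkey pronoun bound across the clause boundary.
Weak reading: every rancher r with some owns-horse has at least one owns-horse h such that rides(r,h).
Per rancher: r1:✓  r2:✗  r3:✓
r2 has no witness among its owns-horses.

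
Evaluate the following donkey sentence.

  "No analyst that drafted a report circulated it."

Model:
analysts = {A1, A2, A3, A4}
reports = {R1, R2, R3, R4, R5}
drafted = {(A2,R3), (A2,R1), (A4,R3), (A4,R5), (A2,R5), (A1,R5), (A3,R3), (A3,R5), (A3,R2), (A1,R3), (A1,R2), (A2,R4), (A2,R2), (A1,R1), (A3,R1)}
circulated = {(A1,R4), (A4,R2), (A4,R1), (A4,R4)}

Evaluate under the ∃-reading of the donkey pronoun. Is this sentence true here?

True

"it" takes "a report" as antecedent — a donkey pronoun bound across the clause boundary.
Truth condition: for no (a,r) with drafted(a,r) does circulated(a,r) hold.
Restrictor pairs — does the scope hold? (A1,R1):fails  (A1,R2):fails  (A1,R3):fails  (A1,R5):fails  (A2,R1):fails  (A2,R2):fails  (A2,R3):fails  (A2,R4):fails  (A2,R5):fails  (A3,R1):fails  (A3,R2):fails  (A3,R3):fails  (A3,R5):fails  (A4,R3):fails  (A4,R5):fails
Scope holds for no restrictor pair, so the sentence is true.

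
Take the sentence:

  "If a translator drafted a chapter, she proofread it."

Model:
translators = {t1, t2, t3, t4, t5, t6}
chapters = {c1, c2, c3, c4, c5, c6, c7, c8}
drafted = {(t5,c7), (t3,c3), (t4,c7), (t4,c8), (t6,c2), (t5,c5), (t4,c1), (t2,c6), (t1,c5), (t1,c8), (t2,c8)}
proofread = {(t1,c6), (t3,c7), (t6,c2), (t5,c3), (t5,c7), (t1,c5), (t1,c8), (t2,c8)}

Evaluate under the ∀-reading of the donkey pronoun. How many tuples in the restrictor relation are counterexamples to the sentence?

"it" takes "a chapter" as antecedent — a donkey pronoun bound across the clause boundary.
Strong reading: for every (t,c) with drafted(t,c), proofread(t,c).
Restrictor pairs: (t1,c5) ✓  (t1,c8) ✓  (t2,c6) ✗  (t2,c8) ✓  (t3,c3) ✗  (t4,c1) ✗  (t4,c7) ✗  (t4,c8) ✗  (t5,c5) ✗  (t5,c7) ✓  (t6,c2) ✓
Counterexamples (restrictor pairs failing the scope): 6.

6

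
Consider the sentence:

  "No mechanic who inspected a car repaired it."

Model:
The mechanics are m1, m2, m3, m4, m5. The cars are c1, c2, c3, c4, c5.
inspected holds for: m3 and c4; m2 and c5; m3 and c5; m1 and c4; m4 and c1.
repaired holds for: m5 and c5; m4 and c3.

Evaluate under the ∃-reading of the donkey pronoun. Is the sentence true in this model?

True

"it" takes "a car" as antecedent — a donkey pronoun bound across the clause boundary.
Truth condition: for no (m,c) with inspected(m,c) does repaired(m,c) hold.
Restrictor pairs — does the scope hold? (m1,c4):fails  (m2,c5):fails  (m3,c4):fails  (m3,c5):fails  (m4,c1):fails
Scope holds for no restrictor pair, so the sentence is true.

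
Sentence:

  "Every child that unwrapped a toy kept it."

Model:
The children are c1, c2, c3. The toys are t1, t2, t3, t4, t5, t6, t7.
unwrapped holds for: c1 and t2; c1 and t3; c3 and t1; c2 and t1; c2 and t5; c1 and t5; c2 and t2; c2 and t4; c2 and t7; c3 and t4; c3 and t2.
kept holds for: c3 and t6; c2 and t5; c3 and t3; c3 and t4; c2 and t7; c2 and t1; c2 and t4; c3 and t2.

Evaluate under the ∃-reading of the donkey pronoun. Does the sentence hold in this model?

"it" takes "a toy" as antecedent — a donkey pronoun bound across the clause boundary.
Weak reading: every child c with some unwrapped-toy has at least one unwrapped-toy t such that kept(c,t).
Per child: c1:✗  c2:✓  c3:✓
c1 has no witness among its unwrapped-toys.

False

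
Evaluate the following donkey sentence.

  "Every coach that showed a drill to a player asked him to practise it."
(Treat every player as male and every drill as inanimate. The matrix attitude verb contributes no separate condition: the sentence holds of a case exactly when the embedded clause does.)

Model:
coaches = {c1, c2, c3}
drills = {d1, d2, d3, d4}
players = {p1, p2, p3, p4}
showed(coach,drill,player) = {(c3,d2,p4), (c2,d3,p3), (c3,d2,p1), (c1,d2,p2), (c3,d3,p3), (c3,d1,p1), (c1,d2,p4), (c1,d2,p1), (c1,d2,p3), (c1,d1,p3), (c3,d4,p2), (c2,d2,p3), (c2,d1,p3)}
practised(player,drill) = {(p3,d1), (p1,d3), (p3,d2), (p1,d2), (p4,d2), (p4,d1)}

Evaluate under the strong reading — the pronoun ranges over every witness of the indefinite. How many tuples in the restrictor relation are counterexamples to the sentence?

"him" takes "a player" as antecedent and "it" takes "a drill"; both are donkey pronouns co-varying with the restrictor.
Strong reading: for every (c,d,p) with showed(c,d,p), practised(p,d).
Restrictor triples: (c1,d1,p3)→practised(p3,d1) ✓  (c1,d2,p1)→practised(p1,d2) ✓  (c1,d2,p2)→practised(p2,d2) ✗  (c1,d2,p3)→practised(p3,d2) ✓  (c1,d2,p4)→practised(p4,d2) ✓  (c2,d1,p3)→practised(p3,d1) ✓  (c2,d2,p3)→practised(p3,d2) ✓  (c2,d3,p3)→practised(p3,d3) ✗  (c3,d1,p1)→practised(p1,d1) ✗  (c3,d2,p1)→practised(p1,d2) ✓  (c3,d2,p4)→practised(p4,d2) ✓  (c3,d3,p3)→practised(p3,d3) ✗  (c3,d4,p2)→practised(p2,d4) ✗
Counterexamples (restrictor triples failing the scope): 5.

5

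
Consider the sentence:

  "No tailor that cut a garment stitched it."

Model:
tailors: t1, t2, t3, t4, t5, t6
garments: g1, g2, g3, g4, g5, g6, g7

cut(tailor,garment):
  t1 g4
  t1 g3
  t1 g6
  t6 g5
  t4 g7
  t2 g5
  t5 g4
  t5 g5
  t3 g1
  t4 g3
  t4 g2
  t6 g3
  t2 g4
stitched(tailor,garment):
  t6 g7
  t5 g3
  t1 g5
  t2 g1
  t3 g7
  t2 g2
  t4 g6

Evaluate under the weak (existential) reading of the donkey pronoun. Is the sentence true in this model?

True

"it" takes "a garment" as antecedent — a donkey pronoun bound across the clause boundary.
Truth condition: for no (t,g) with cut(t,g) does stitched(t,g) hold.
Restrictor pairs — does the scope hold? (t1,g3):fails  (t1,g4):fails  (t1,g6):fails  (t2,g4):fails  (t2,g5):fails  (t3,g1):fails  (t4,g2):fails  (t4,g3):fails  (t4,g7):fails  (t5,g4):fails  (t5,g5):fails  (t6,g3):fails  (t6,g5):fails
Scope holds for no restrictor pair, so the sentence is true.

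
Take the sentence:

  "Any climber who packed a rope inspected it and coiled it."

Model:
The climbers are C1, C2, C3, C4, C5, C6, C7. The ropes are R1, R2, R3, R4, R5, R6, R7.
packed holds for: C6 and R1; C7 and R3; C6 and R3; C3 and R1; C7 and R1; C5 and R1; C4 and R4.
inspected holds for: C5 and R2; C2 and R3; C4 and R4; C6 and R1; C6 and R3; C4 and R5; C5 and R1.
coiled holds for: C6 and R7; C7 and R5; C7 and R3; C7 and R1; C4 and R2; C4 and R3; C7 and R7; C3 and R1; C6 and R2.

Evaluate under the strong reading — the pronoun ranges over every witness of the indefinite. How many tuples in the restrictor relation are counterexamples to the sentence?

"it" takes "a rope" as antecedent — a donkey pronoun bound across the clause boundary.
Strong reading: for every (c,r) with packed(c,r), inspected(c,r) ∧ coiled(c,r).
Restrictor pairs: (C3,R1) ✗  (C4,R4) ✗  (C5,R1) ✗  (C6,R1) ✗  (C6,R3) ✗  (C7,R1) ✗  (C7,R3) ✗
Counterexamples (restrictor pairs failing the scope): 7.

7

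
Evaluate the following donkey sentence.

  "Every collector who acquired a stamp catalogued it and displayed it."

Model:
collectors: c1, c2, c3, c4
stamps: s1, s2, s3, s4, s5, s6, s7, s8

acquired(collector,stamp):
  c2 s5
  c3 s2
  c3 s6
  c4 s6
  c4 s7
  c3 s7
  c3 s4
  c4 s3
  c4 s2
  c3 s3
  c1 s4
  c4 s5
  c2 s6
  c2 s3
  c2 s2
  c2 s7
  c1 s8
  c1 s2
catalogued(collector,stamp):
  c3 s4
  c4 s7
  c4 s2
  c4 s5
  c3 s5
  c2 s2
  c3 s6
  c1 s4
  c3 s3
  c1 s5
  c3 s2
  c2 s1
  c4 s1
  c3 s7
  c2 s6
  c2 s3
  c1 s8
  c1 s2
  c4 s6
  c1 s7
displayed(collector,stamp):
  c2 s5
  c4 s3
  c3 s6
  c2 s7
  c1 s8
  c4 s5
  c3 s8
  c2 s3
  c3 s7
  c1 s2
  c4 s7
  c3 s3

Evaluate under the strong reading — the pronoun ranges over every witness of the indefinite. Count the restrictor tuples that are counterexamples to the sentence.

10

"it" takes "a stamp" as antecedent — a donkey pronoun bound across the clause boundary.
Strong reading: for every (c,s) with acquired(c,s), catalogued(c,s) ∧ displayed(c,s).
Restrictor pairs: (c1,s2) ✓  (c1,s4) ✗  (c1,s8) ✓  (c2,s2) ✗  (c2,s3) ✓  (c2,s5) ✗  (c2,s6) ✗  (c2,s7) ✗  (c3,s2) ✗  (c3,s3) ✓  (c3,s4) ✗  (c3,s6) ✓  (c3,s7) ✓  (c4,s2) ✗  (c4,s3) ✗  (c4,s5) ✓  (c4,s6) ✗  (c4,s7) ✓
Counterexamples (restrictor pairs failing the scope): 10.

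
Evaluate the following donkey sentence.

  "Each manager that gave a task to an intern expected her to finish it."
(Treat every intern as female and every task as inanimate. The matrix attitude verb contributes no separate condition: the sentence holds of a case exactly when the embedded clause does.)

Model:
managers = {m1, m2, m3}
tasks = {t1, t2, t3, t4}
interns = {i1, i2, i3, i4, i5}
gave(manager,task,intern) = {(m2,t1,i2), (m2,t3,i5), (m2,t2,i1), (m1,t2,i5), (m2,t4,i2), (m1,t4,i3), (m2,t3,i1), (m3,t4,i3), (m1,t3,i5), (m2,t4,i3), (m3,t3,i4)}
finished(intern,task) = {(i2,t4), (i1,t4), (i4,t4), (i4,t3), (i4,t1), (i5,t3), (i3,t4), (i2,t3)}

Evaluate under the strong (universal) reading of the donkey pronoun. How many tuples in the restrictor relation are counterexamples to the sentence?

"her" takes "an intern" as antecedent and "it" takes "a task"; both are donkey pronouns co-varying with the restrictor.
Strong reading: for every (m,t,i) with gave(m,t,i), finished(i,t).
Restrictor triples: (m1,t2,i5)→finished(i5,t2) ✗  (m1,t3,i5)→finished(i5,t3) ✓  (m1,t4,i3)→finished(i3,t4) ✓  (m2,t1,i2)→finished(i2,t1) ✗  (m2,t2,i1)→finished(i1,t2) ✗  (m2,t3,i1)→finished(i1,t3) ✗  (m2,t3,i5)→finished(i5,t3) ✓  (m2,t4,i2)→finished(i2,t4) ✓  (m2,t4,i3)→finished(i3,t4) ✓  (m3,t3,i4)→finished(i4,t3) ✓  (m3,t4,i3)→finished(i3,t4) ✓
Counterexamples (restrictor triples failing the scope): 4.

4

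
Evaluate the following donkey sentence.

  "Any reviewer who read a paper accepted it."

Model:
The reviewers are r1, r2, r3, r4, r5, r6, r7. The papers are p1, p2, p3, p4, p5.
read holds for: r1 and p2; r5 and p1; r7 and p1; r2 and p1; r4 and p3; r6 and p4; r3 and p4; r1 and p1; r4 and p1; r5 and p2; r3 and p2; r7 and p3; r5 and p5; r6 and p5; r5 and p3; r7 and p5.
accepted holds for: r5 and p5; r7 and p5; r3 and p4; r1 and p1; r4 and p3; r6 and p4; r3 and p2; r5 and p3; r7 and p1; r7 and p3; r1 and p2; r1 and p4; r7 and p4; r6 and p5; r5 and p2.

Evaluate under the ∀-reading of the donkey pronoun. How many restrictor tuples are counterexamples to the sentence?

3

"it" takes "a paper" as antecedent — a donkey pronoun bound across the clause boundary.
Strong reading: for every (r,p) with read(r,p), accepted(r,p).
Restrictor pairs: (r1,p1) ✓  (r1,p2) ✓  (r2,p1) ✗  (r3,p2) ✓  (r3,p4) ✓  (r4,p1) ✗  (r4,p3) ✓  (r5,p1) ✗  (r5,p2) ✓  (r5,p3) ✓  (r5,p5) ✓  (r6,p4) ✓  (r6,p5) ✓  (r7,p1) ✓  (r7,p3) ✓  (r7,p5) ✓
Counterexamples (restrictor pairs failing the scope): 3.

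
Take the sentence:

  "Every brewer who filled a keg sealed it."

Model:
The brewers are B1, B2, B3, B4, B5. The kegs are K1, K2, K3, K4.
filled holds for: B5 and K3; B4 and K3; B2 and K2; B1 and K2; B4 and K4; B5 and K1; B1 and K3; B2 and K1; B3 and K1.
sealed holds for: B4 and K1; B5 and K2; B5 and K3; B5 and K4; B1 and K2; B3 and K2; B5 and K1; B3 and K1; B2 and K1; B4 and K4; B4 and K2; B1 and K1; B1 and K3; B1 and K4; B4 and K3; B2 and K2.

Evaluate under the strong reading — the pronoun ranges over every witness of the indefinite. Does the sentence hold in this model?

True

"it" takes "a keg" as antecedent — a donkey pronoun bound across the clause boundary.
Strong reading: for every (b,k) with filled(b,k), sealed(b,k).
Restrictor pairs: (B1,K2) ✓  (B1,K3) ✓  (B2,K1) ✓  (B2,K2) ✓  (B3,K1) ✓  (B4,K3) ✓  (B4,K4) ✓  (B5,K1) ✓  (B5,K3) ✓
Every restrictor pair satisfies the scope.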